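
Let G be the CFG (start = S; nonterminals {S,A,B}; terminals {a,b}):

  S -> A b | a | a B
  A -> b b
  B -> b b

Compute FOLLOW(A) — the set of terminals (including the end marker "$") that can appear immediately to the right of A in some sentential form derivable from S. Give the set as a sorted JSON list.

Compute FIRST by fixpoint:
[1]
  A via A→b b: +{b}
  B via B→b b: +{b}
  S via S→A b: +{b}
  S via S→a: +{a}
  FIRST[S]={a,b}  FIRST[A]={b}  FIRST[B]={b}
[2] (no change)
  FIRST[S]={a,b}  FIRST[A]={b}  FIRST[B]={b}

Compute FOLLOW by fixpoint:
FOLLOW(S) := {$}
pass 1:
  S→A b: FOLLOW(A) ⊇ FIRST(b) = {b}; new: +{b}
  S→a B: FOLLOW(B) ⊇ FOLLOW(S) ⊇ {$}; new: +{$}
  FOLLOW[S]={$}  FOLLOW[A]={b}  FOLLOW[B]={$}
pass 2: done
  FOLLOW[S]={$}  FOLLOW[A]={b}  FOLLOW[B]={$}

FOLLOW(A) = ["b"]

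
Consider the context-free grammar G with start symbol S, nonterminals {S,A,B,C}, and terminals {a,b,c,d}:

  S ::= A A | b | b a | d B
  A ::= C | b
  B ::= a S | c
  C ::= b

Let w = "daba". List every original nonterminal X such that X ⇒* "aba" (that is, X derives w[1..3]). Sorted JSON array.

CNF form of G:
  S -> A A | T1 T0 | T2 B | b
  A -> b
  B -> T0 S | c
  C -> b
  T0 -> a
  T1 -> b
  T2 -> d

CYK table (by increasing span), restricted to cells inside w[1..3]:
  cell(1,1) a: {T0}  orig:{}
  cell(2,2) b: {A,C,S,T1}  orig:{A,C,S}
  cell(3,3) a: {T0}  orig:{}
  cell(1,2) ab: {B}
  cell(2,3) ba: {S}
  cell(1,3) aba: {B}

Original NTs in T[1,3] deriving "aba": ["B"]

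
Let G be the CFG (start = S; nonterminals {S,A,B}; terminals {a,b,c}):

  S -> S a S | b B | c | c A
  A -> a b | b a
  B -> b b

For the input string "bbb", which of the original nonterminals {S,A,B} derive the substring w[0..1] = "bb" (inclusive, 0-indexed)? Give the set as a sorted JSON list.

Convert to CNF:
  S -> S X3 | T1 B | T2 A | c
  A -> T0 T1 | T1 T0
  B -> T1 T1
  T0 -> a
  T1 -> b
  T2 -> c
  X3 -> T0 S

CYK table (by increasing span) (cells [i..j] with 0 ≤ i ≤ j ≤ 1 only):
  cell(0,0) b: {T1}  orig:{}
  cell(1,1) b: {T1}  orig:{}
  cell(0,1) bb: {B}

Original NTs in T[0,1] deriving "bb": ["B"]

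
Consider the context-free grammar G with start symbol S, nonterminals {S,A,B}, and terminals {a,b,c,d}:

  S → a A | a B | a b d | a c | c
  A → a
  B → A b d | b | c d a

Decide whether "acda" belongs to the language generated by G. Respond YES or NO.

Convert to CNF:
  S -> T3 A | T3 B | T3 T2 | T3 X6 | c
  A -> a
  B -> A X4 | T2 X5 | b
  T0 -> b
  T1 -> d
  T2 -> c
  T3 -> a
  X4 -> T0 T1
  X5 -> T1 T3
  X6 -> T0 T1

CYK fill:
  cell(0,0) a: {A,T3}  orig:{A}
  cell(1,1) c: {S,T2}  orig:{S}
  cell(2,2) d: {T1}  orig:{}
  cell(3,3) a: {A,T3}  orig:{A}
  cell(0,1) ac: {S}
  cell(1,2) cd: ∅
  cell(2,3) da: {X5}  orig:{}
  cell(0,2) acd: ∅
  cell(1,3) cda: {B}
  cell(0,3) acda: {S}

S ∈ T[0,3] ⇒ YES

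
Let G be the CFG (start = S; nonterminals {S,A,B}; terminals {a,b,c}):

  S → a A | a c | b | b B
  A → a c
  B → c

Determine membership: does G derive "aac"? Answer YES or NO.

CNF form of G:
  S -> T0 A | T0 T1 | T2 B | b
  A -> T0 T1
  B -> c
  T0 -> a
  T1 -> c
  T2 -> b

CYK table (by increasing span):
  [0..0]={T0}  "a"  orig:{}
  [1..1]={T0}  "a"  orig:{}
  [2..2]={B,T1}  "c"  orig:{B}
  [0..1]=∅  "aa"
  [1..2]={A,S}  "ac"
  [0..2]={S}  "aac"

S ∈ T[0,2] ⇒ YES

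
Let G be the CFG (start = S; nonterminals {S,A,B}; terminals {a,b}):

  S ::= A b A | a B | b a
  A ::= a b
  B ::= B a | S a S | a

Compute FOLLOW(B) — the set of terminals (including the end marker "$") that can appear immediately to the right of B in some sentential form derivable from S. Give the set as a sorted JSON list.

FIRST iteration:
[1]
  A via A→a b: +{a}
  B via B→a: +{a}
  S via S→A b A: +{a}
  S via S→b a: +{b}
  S: {a,b}  A: {a}  B: {a}
[2]
  B via B→S a S: +{b}
  S: {a,b}  A: {a}  B: {a,b}
[3] (no change)
  S: {a,b}  A: {a}  B: {a,b}

FOLLOW sets:
FOLLOW(S) := {$}
[1]
  B→B a: FOLLOW(B) ⊇ FIRST(a) = {a}; new: +{a}
  B→S a S: FOLLOW(S) ⊇ FIRST(a) = {a}; new: +{a}
  S→A b A: FOLLOW(A) ⊇ FIRST(b) = {b}; new: +{b}
  S→A b A: FOLLOW(A) ⊇ FOLLOW(S) ⊇ {$,a}; new: +{$,a}
  S→a B: FOLLOW(B) ⊇ FOLLOW(S) ⊇ {$,a}; new: +{$}
  S: {$,a}  A: {$,a,b}  B: {$,a}
[2] done
  S: {$,a}  A: {$,a,b}  B: {$,a}

FOLLOW(B) = ["$", "a"]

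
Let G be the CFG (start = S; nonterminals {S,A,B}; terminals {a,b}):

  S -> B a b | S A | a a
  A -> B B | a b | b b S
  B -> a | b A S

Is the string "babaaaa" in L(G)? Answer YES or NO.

Convert to CNF:
  S -> B X4 | S A | T0 T0
  A -> B B | T0 T1 | T1 X2
  B -> T1 X3 | a
  T0 -> a
  T1 -> b
  X2 -> T1 S
  X3 -> A S
  X4 -> T0 T1

Fill CYK table bottom-up:
  cell(0,0) b: {T1}  orig:{}
  cell(1,1) a: {B,T0}  orig:{B}
  cell(2,2) b: {T1}  orig:{}
  cell(3,3) a: {B,T0}  orig:{B}
  cell(4,4) a: {B,T0}  orig:{B}
  cell(5,5) a: {B,T0}  orig:{B}
  cell(6,6) a: {B,T0}  orig:{B}
  cell(0,1) ba: ∅
  cell(1,2) ab: {A,X4}  orig:{A}
  cell(2,3) ba: ∅
  cell(3,4) aa: {A,S}
  cell(4,5) aa: {A,S}
  cell(5,6) aa: {A,S}
  cell(0,2) bab: ∅
  cell(1,3) aba: ∅
  cell(2,4) baa: {X2}  orig:{}
  cell(3,5) aaa: ∅
  cell(4,6) aaa: ∅
  cell(0,3) baba: ∅
  cell(1,4) abaa: {X3}  orig:{}
  cell(2,5) baaa: ∅
  cell(3,6) aaaa: {S,X3}  orig:{S}
  cell(0,4) babaa: {B}
  cell(1,5) abaaa: ∅
  cell(2,6) baaaa: {B,X2}  orig:{B}
  cell(0,5) babaaa: {A}
  cell(1,6) abaaaa: {A,X3}  orig:{A}
  cell(0,6) babaaaa: {B}

S ∉ T[0,6] ⇒ NO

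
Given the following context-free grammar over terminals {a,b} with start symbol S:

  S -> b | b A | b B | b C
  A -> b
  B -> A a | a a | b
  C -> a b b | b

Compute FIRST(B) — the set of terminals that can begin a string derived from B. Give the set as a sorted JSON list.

FIRST sets, iterate to fixpoint:
[1]
  A via A→b: +{b}
  B via B→A a: +{b}
  B via B→a a: +{a}
  C via C→a b b: +{a}
  C via C→b: +{b}
  S via S→b: +{b}
  S: {b}  A: {b}  B: {a,b}  C: {a,b}
[2] — fixpoint
  S: {b}  A: {b}  B: {a,b}  C: {a,b}

FIRST(B) = ["a", "b"]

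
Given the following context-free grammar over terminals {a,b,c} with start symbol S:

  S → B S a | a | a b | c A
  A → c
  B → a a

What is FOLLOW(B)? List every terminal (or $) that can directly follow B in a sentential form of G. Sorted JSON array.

Compute FIRST by fixpoint:
iter 1:
  A via A→c: +{c}
  B via B→a a: +{a}
  S via S→B S a: +{a}
  S via S→c A: +{c}
  S: {a,c}  A: {c}  B: {a}
iter 2: done
  S: {a,c}  A: {c}  B: {a}

FOLLOW sets:
FOLLOW(S) := {$}
iter 1:
  S→B S a: FOLLOW(B) ⊇ FIRST(S) = {a,c}; new: +{a,c}
  S→B S a: FOLLOW(S) ⊇ FIRST(a) = {a}; new: +{a}
  S→c A: FOLLOW(A) ⊇ FOLLOW(S) ⊇ {$,a}; new: +{$,a}
  S: {$,a}  A: {$,a}  B: {a,c}
iter 2: done
  S: {$,a}  A: {$,a}  B: {a,c}

FOLLOW(B) = ["a", "c"]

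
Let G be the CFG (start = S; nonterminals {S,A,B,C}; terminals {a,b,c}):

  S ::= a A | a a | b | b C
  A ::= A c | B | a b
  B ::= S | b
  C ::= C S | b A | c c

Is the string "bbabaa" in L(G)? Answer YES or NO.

CNF form of G:
  S -> T1 A | T1 T1 | T2 C | b
  A -> A T0 | T1 A | T1 T1 | T1 T2 | T2 C | b
  B -> T1 A | T1 T1 | T2 C | b
  C -> C S | T0 T0 | T2 A
  T0 -> c
  T1 -> a
  T2 -> b

Fill CYK table bottom-up:
  [0..0]={A,B,S,T2}  "b"  orig:{A,B,S}
  [1..1]={A,B,S,T2}  "b"  orig:{A,B,S}
  [2..2]={T1}  "a"  orig:{}
  [3..3]={A,B,S,T2}  "b"  orig:{A,B,S}
  [4..4]={T1}  "a"  orig:{}
  [5..5]={T1}  "a"  orig:{}
  [0..1]={C}  "bb"
  [1..2]=∅  "ba"
  [2..3]={A,B,S}  "ab"
  [3..4]=∅  "ba"
  [4..5]={A,B,S}  "aa"
  [0..2]=∅  "bba"
  [1..3]={C}  "bab"
  [2..4]=∅  "aba"
  [3..5]={C}  "baa"
  [0..3]={A,B,C,S}  "bbab"
  [1..4]=∅  "baba"
  [2..5]=∅  "abaa"
  [0..4]=∅  "bbaba"
  [1..5]={C}  "babaa"
  [0..5]={A,B,C,S}  "bbabaa"

S ∈ T[0,5] ⇒ YES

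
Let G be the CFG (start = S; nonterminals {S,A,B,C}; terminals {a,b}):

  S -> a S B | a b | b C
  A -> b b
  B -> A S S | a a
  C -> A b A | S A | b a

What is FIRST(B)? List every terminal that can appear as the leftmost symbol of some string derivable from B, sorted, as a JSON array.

FIRST sets, iterate to fixpoint:
[1]
  A via A→b b: +{b}
  B via B→A S S: +{b}
  B via B→a a: +{a}
  C via C→A b A: +{b}
  S via S→a S B: +{a}
  S via S→b C: +{b}
  FIRST[S]={a,b}  FIRST[A]={b}  FIRST[B]={a,b}  FIRST[C]={b}
[2]
  C via C→S A: +{a}
  FIRST[S]={a,b}  FIRST[A]={b}  FIRST[B]={a,b}  FIRST[C]={a,b}
[3] — fixpoint
  FIRST[S]={a,b}  FIRST[A]={b}  FIRST[B]={a,b}  FIRST[C]={a,b}

FIRST(B) = ["a", "b"]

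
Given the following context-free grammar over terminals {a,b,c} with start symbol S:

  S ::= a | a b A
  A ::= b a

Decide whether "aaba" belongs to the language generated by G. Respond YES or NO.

Convert to CNF:
  S -> T1 X2 | a
  A -> T0 T1
  T0 -> b
  T1 -> a
  X2 -> T0 A

CYK table (by increasing span):
  [0..0]={S,T1}  "a"  orig:{S}
  [1..1]={S,T1}  "a"  orig:{S}
  [2..2]={T0}  "b"  orig:{}
  [3..3]={S,T1}  "a"  orig:{S}
  [0..1]=∅  "aa"
  [1..2]=∅  "ab"
  [2..3]={A}  "ba"
  [0..2]=∅  "aab"
  [1..3]=∅  "aba"
  [0..3]=∅  "aaba"

S ∉ T[0,3] ⇒ NO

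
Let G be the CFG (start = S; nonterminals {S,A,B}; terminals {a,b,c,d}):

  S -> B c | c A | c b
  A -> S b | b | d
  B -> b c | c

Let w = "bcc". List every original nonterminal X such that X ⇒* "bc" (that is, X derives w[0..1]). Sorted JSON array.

CNF form of G:
  S -> B T1 | T1 A | T1 T0
  A -> S T0 | b | d
  B -> T0 T1 | c
  T0 -> b
  T1 -> c

Fill CYK table bottom-up — only the sub-triangle for w[0..1]:
  cell(0,0) b: {A,T0}  orig:{A}
  cell(1,1) c: {B,T1}  orig:{B}
  cell(0,1) bc: {B}

Original NTs in T[0,1] deriving "bc": ["B"]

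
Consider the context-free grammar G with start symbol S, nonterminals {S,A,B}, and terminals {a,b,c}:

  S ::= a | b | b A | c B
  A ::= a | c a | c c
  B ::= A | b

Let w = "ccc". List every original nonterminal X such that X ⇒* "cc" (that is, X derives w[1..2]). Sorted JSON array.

Convert to CNF:
  S -> T0 B | T2 A | a | b
  A -> T0 T0 | T0 T1 | a
  B -> T0 T0 | T0 T1 | a | b
  T0 -> c
  T1 -> a
  T2 -> b

CYK fill (cells [i..j] with 1 ≤ i ≤ j ≤ 2 only):
  T[1,1] 'c' = {T0}  orig:{}
  T[2,2] 'c' = {T0}  orig:{}
  T[1,2] 'cc' = {A,B}

Original NTs in T[1,2] deriving "cc": ["A", "B"]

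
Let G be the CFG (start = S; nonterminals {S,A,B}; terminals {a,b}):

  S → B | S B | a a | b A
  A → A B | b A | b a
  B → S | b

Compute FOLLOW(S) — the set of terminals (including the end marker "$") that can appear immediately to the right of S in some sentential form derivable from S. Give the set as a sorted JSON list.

FIRST iteration:
round 1:
  A via A→b A: +{b}
  B via B→b: +{b}
  S via S→B: +{b}
  S via S→a a: +{a}
  FIRST(S)={a,b}  FIRST(A)={b}  FIRST(B)={b}
round 2:
  B via B→S: +{a}
  FIRST(S)={a,b}  FIRST(A)={b}  FIRST(B)={a,b}
round 3: done
  FIRST(S)={a,b}  FIRST(A)={b}  FIRST(B)={a,b}

FOLLOW iteration:
initialize: $ ∈ FOLLOW(S)
pass 1:
  A→A B: FOLLOW(A) ⊇ FIRST(B) = {a,b}; new: +{a,b}
  A→A B: FOLLOW(B) ⊇ FOLLOW(A) ⊇ {a,b}; new: +{a,b}
  B→S: FOLLOW(S) ⊇ FOLLOW(B) ⊇ {a,b}; new: +{a,b}
  S→B: FOLLOW(B) ⊇ FOLLOW(S) ⊇ {$,a,b}; new: +{$}
  S→b A: FOLLOW(A) ⊇ FOLLOW(S) ⊇ {$,a,b}; new: +{$}
  FOLLOW(S)={$,a,b}  FOLLOW(A)={$,a,b}  FOLLOW(B)={$,a,b}
pass 2: (stable)
  FOLLOW(S)={$,a,b}  FOLLOW(A)={$,a,b}  FOLLOW(B)={$,a,b}

FOLLOW(S) = ["$", "a", "b"]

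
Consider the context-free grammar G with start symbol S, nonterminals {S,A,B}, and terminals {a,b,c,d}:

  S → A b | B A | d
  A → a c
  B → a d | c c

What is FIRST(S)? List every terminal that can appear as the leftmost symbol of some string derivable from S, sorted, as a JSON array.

FIRST iteration:
round 1:
  A via A→a c: +{a}
  B via B→a d: +{a}
  B via B→c c: +{c}
  S via S→A b: +{a}
  S via S→B A: +{c}
  S via S→d: +{d}
  S: {a,c,d}  A: {a}  B: {a,c}
round 2: done
  S: {a,c,d}  A: {a}  B: {a,c}

FIRST(S) = ["a", "c", "d"]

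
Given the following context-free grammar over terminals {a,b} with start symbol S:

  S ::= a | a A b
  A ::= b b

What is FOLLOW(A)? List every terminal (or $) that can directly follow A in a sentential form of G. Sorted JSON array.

FIRST sets, iterate to fixpoint:
round 1:
  A via A→b b: +{b}
  S via S→a: +{a}
  S: {a}  A: {b}
round 2: — fixpoint
  S: {a}  A: {b}

FOLLOW sets:
FOLLOW(S) := {$}
pass 1:
  S→a A b: FOLLOW(A) ⊇ FIRST(b) = {b}; new: +{b}
  FOLLOW(S)={$}  FOLLOW(A)={b}
pass 2: — fixpoint
  FOLLOW(S)={$}  FOLLOW(A)={b}

FOLLOW(A) = ["b"]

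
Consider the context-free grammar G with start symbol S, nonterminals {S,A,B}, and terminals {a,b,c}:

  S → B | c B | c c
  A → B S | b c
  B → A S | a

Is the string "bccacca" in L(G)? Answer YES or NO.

Convert to CNF:
  S -> A S | T1 B | T1 T1 | a
  A -> B S | T0 T1
  B -> A S | a
  T0 -> b
  T1 -> c

CYK table (by increasing span):
  cell(0,0) b: {T0}  orig:{}
  cell(1,1) c: {T1}  orig:{}
  cell(2,2) c: {T1}  orig:{}
  cell(3,3) a: {B,S}
  cell(4,4) c: {T1}  orig:{}
  cell(5,5) c: {T1}  orig:{}
  cell(6,6) a: {B,S}
  cell(0,1) bc: {A}
  cell(1,2) cc: {S}
  cell(2,3) ca: {S}
  cell(3,4) ac: ∅
  cell(4,5) cc: {S}
  cell(5,6) ca: {S}
  cell(0,2) bcc: ∅
  cell(1,3) cca: ∅
  cell(2,4) cac: ∅
  cell(3,5) acc: {A}
  cell(4,6) cca: ∅
  cell(0,3) bcca: {B,S}
  cell(1,4) ccac: ∅
  cell(2,5) cacc: ∅
  cell(3,6) acca: {B,S}
  cell(0,4) bccac: ∅
  cell(1,5) ccacc: ∅
  cell(2,6) cacca: {S}
  cell(0,5) bccacc: {A}
  cell(1,6) ccacca: ∅
  cell(0,6) bccacca: {B,S}

S ∈ T[0,6] ⇒ YES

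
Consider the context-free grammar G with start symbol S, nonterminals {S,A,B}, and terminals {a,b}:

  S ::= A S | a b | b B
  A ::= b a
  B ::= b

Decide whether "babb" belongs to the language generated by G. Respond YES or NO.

Convert to CNF:
  S -> A S | T0 B | T1 T0
  A -> T0 T1
  B -> b
  T0 -> b
  T1 -> a

CYK fill:
  cell(0,0) b: {B,T0}  orig:{B}
  cell(1,1) a: {T1}  orig:{}
  cell(2,2) b: {B,T0}  orig:{B}
  cell(3,3) b: {B,T0}  orig:{B}
  cell(0,1) ba: {A}
  cell(1,2) ab: {S}
  cell(2,3) bb: {S}
  cell(0,2) bab: ∅
  cell(1,3) abb: ∅
  cell(0,3) babb: {S}

S ∈ T[0,3] ⇒ YES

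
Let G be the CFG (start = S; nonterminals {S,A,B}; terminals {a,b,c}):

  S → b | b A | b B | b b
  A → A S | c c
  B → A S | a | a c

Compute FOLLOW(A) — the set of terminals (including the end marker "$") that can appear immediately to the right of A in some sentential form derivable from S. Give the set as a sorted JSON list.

FIRST iteration:
round 1:
  A via A→c c: +{c}
  B via B→A S: +{c}
  B via B→a: +{a}
  S via S→b: +{b}
  FIRST[S]={b}  FIRST[A]={c}  FIRST[B]={a,c}
round 2: done
  FIRST[S]={b}  FIRST[A]={c}  FIRST[B]={a,c}

Compute FOLLOW by fixpoint:
initialize: $ ∈ FOLLOW(S)
iter 1:
  A→A S: FOLLOW(A) ⊇ FIRST(S) = {b}; new: +{b}
  A→A S: FOLLOW(S) ⊇ FOLLOW(A) ⊇ {b}; new: +{b}
  S→b A: FOLLOW(A) ⊇ FOLLOW(S) ⊇ {$,b}; new: +{$}
  S→b B: FOLLOW(B) ⊇ FOLLOW(S) ⊇ {$,b}; new: +{$,b}
  FOLLOW[S]={$,b}  FOLLOW[A]={$,b}  FOLLOW[B]={$,b}
iter 2: (no change)
  FOLLOW[S]={$,b}  FOLLOW[A]={$,b}  FOLLOW[B]={$,b}

FOLLOW(A) = ["$", "b"]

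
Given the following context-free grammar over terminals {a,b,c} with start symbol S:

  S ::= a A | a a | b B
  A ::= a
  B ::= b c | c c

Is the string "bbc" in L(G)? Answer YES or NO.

CNF form of G:
  S -> T0 B | T2 A | T2 T2
  A -> a
  B -> T0 T1 | T1 T1
  T0 -> b
  T1 -> c
  T2 -> a

CYK table (by increasing span):
  [0..0]={T0}  "b"  orig:{}
  [1..1]={T0}  "b"  orig:{}
  [2..2]={T1}  "c"  orig:{}
  [0..1]=∅  "bb"
  [1..2]={B}  "bc"
  [0..2]={S}  "bbc"

S ∈ T[0,2] ⇒ YES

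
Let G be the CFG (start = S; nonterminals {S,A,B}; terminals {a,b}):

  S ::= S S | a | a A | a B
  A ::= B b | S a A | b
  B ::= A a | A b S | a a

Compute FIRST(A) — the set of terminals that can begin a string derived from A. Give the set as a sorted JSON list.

Compute FIRST by fixpoint:
pass 1:
  A via A→b: +{b}
  B via B→A a: +{b}
  B via B→a a: +{a}
  S via S→a: +{a}
  FIRST[S]={a}  FIRST[A]={b}  FIRST[B]={a,b}
pass 2:
  A via A→B b: +{a}
  FIRST[S]={a}  FIRST[A]={a,b}  FIRST[B]={a,b}
pass 3: (no change)
  FIRST[S]={a}  FIRST[A]={a,b}  FIRST[B]={a,b}

FIRST(A) = ["a", "b"]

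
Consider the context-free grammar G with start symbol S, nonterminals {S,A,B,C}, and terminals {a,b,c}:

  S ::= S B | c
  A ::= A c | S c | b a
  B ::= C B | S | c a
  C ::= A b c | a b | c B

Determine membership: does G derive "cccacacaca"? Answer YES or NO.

CNF form of G:
  S -> S B | c
  A -> A T0 | S T0 | T1 T2
  B -> C B | S B | T0 T2 | c
  C -> A X3 | T0 B | T2 T1
  T0 -> c
  T1 -> b
  T2 -> a
  X3 -> T1 T0

Fill CYK table bottom-up:
  [0..0]={B,S,T0}  "c"  orig:{B,S}
  [1..1]={B,S,T0}  "c"  orig:{B,S}
  [2..2]={B,S,T0}  "c"  orig:{B,S}
  [3..3]={T2}  "a"  orig:{}
  [4..4]={B,S,T0}  "c"  orig:{B,S}
  [5..5]={T2}  "a"  orig:{}
  [6..6]={B,S,T0}  "c"  orig:{B,S}
  [7..7]={T2}  "a"  orig:{}
  [8..8]={B,S,T0}  "c"  orig:{B,S}
  [9..9]={T2}  "a"  orig:{}
  [0..1]={A,B,C,S}  "cc"
  [1..2]={A,B,C,S}  "cc"
  [2..3]={B}  "ca"
  [3..4]=∅  "ac"
  [4..5]={B}  "ca"
  [5..6]=∅  "ac"
  [6..7]={B}  "ca"
  [7..8]=∅  "ac"
  [8..9]={B}  "ca"
  [0..2]={A,B,C,S}  "ccc"
  [1..3]={B,C,S}  "cca"
  [2..4]=∅  "cac"
  [3..5]=∅  "aca"
  [4..6]=∅  "cac"
  [5..7]=∅  "aca"
  [6..8]=∅  "cac"
  [7..9]=∅  "aca"
  [0..3]={B,C,S}  "ccca"
  [1..4]={A,B,S}  "ccac"
  [2..5]=∅  "caca"
  [3..6]=∅  "acac"
  [4..7]=∅  "caca"
  [5..8]=∅  "acac"
  [6..9]=∅  "caca"
  [0..4]={A,B,C,S}  "cccac"
  [1..5]={B,S}  "ccaca"
  [2..6]=∅  "cacac"
  [3..7]=∅  "acaca"
  [4..8]=∅  "cacac"
  [5..9]=∅  "acaca"
  [0..5]={B,C,S}  "cccaca"
  [1..6]={A,B,S}  "ccacac"
  [2..7]=∅  "cacaca"
  [3..8]=∅  "acacac"
  [4..9]=∅  "cacaca"
  [0..6]={A,B,C,S}  "cccacac"
  [1..7]={B,S}  "ccacaca"
  [2..8]=∅  "cacacac"
  [3..9]=∅  "acacaca"
  [0..7]={B,C,S}  "cccacaca"
  [1..8]={A,B,S}  "ccacacac"
  [2..9]=∅  "cacacaca"
  [0..8]={A,B,C,S}  "cccacacac"
  [1..9]={B,S}  "ccacacaca"
  [0..9]={B,C,S}  "cccacacaca"

S ∈ T[0,9] ⇒ YES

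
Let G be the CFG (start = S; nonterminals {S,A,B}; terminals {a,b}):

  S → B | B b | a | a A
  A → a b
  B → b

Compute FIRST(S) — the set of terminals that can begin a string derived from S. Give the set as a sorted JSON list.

FIRST sets, iterate to fixpoint:
iter 1:
  A via A→a b: +{a}
  B via B→b: +{b}
  S via S→B: +{b}
  S via S→a: +{a}
  FIRST[S]={a,b}  FIRST[A]={a}  FIRST[B]={b}
iter 2: (stable)
  FIRST[S]={a,b}  FIRST[A]={a}  FIRST[B]={b}

FIRST(S) = ["a", "b"]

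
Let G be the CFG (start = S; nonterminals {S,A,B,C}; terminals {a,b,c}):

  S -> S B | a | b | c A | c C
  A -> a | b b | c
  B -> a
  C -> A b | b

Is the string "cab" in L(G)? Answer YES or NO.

CNF form of G:
  S -> S B | T1 A | T1 C | a | b
  A -> T0 T0 | a | c
  B -> a
  C -> A T0 | b
  T0 -> b
  T1 -> c

Fill CYK table bottom-up:
  [0..0]={A,T1}  "c"  orig:{A}
  [1..1]={A,B,S}  "a"
  [2..2]={C,S,T0}  "b"  orig:{C,S}
  [0..1]={S}  "ca"
  [1..2]={C}  "ab"
  [0..2]={S}  "cab"

S ∈ T[0,2] ⇒ YES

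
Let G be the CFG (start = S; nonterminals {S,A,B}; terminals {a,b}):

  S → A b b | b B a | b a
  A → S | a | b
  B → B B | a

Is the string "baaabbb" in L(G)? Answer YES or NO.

CNF form of G:
  S -> A X4 | T0 T1 | T0 X5
  A -> A X2 | T0 T1 | T0 X3 | a | b
  B -> B B | a
  T0 -> b
  T1 -> a
  X2 -> T0 T0
  X3 -> B T1
  X4 -> T0 T0
  X5 -> B T1

Fill CYK table bottom-up:
  T[0,0] 'b' = {A,T0}  orig:{A}
  T[1,1] 'a' = {A,B,T1}  orig:{A,B}
  T[2,2] 'a' = {A,B,T1}  orig:{A,B}
  T[3,3] 'a' = {A,B,T1}  orig:{A,B}
  T[4,4] 'b' = {A,T0}  orig:{A}
  T[5,5] 'b' = {A,T0}  orig:{A}
  T[6,6] 'b' = {A,T0}  orig:{A}
  T[0,1] 'ba' = {A,S}
  T[1,2] 'aa' = {B,X3,X5}  orig:{B}
  T[2,3] 'aa' = {B,X3,X5}  orig:{B}
  T[3,4] 'ab' = ∅
  T[4,5] 'bb' = {X2,X4}  orig:{}
  T[5,6] 'bb' = {X2,X4}  orig:{}
  T[0,2] 'baa' = {A,S}
  T[1,3] 'aaa' = {B,X3,X5}  orig:{B}
  T[2,4] 'aab' = ∅
  T[3,5] 'abb' = {A,S}
  T[4,6] 'bbb' = {A,S}
  T[0,3] 'baaa' = {A,S}
  T[1,4] 'aaab' = ∅
  T[2,5] 'aabb' = ∅
  T[3,6] 'abbb' = ∅
  T[0,4] 'baaab' = ∅
  T[1,5] 'aaabb' = ∅
  T[2,6] 'aabbb' = ∅
  T[0,5] 'baaabb' = {A,S}
  T[1,6] 'aaabbb' = ∅
  T[0,6] 'baaabbb' = ∅

S ∉ T[0,6] ⇒ NO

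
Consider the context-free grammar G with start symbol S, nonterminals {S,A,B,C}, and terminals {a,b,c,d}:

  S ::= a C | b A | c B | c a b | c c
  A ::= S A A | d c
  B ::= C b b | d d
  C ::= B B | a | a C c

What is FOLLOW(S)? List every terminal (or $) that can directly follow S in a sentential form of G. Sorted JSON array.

FIRST iteration:
round 1:
  A via A→d c: +{d}
  B via B→d d: +{d}
  C via C→B B: +{d}
  C via C→a: +{a}
  S via S→a C: +{a}
  S via S→b A: +{b}
  S via S→c B: +{c}
  FIRST(S)={a,b,c}  FIRST(A)={d}  FIRST(B)={d}  FIRST(C)={a,d}
round 2:
  A via A→S A A: +{a,b,c}
  B via B→C b b: +{a}
  FIRST(S)={a,b,c}  FIRST(A)={a,b,c,d}  FIRST(B)={a,d}  FIRST(C)={a,d}
round 3: — fixpoint
  FIRST(S)={a,b,c}  FIRST(A)={a,b,c,d}  FIRST(B)={a,d}  FIRST(C)={a,d}

FOLLOW sets:
seed FOLLOW(S) with $
pass 1:
  A→S A A: FOLLOW(S) ⊇ FIRST(A) = {a,b,c,d}; new: +{a,b,c,d}
  A→S A A: FOLLOW(A) ⊇ FIRST(A) = {a,b,c,d}; new: +{a,b,c,d}
  B→C b b: FOLLOW(C) ⊇ FIRST(b) = {b}; new: +{b}
  C→B B: FOLLOW(B) ⊇ FIRST(B) = {a,d}; new: +{a,d}
  C→B B: FOLLOW(B) ⊇ FOLLOW(C) ⊇ {b}; new: +{b}
  C→a C c: FOLLOW(C) ⊇ FIRST(c) = {c}; new: +{c}
  S→a C: FOLLOW(C) ⊇ FOLLOW(S) ⊇ {$,a,b,c,d}; new: +{$,a,d}
  S→b A: FOLLOW(A) ⊇ FOLLOW(S) ⊇ {$,a,b,c,d}; new: +{$}
  S→c B: FOLLOW(B) ⊇ FOLLOW(S) ⊇ {$,a,b,c,d}; new: +{$,c}
  FOLLOW[S]={$,a,b,c,d}  FOLLOW[A]={$,a,b,c,d}  FOLLOW[B]={$,a,b,c,d}  FOLLOW[C]={$,a,b,c,d}
pass 2: done
  FOLLOW[S]={$,a,b,c,d}  FOLLOW[A]={$,a,b,c,d}  FOLLOW[B]={$,a,b,c,d}  FOLLOW[C]={$,a,b,c,d}

FOLLOW(S) = ["$", "a", "b", "c", "d"]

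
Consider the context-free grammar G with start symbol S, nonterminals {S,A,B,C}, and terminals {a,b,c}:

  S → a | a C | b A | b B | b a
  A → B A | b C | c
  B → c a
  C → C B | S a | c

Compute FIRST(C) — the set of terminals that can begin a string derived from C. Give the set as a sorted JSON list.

Compute FIRST by fixpoint:
pass 1:
  A via A→b C: +{b}
  A via A→c: +{c}
  B via B→c a: +{c}
  C via C→c: +{c}
  S via S→a: +{a}
  S via S→b A: +{b}
  FIRST[S]={a,b}  FIRST[A]={b,c}  FIRST[B]={c}  FIRST[C]={c}
pass 2:
  C via C→S a: +{a,b}
  FIRST[S]={a,b}  FIRST[A]={b,c}  FIRST[B]={c}  FIRST[C]={a,b,c}
pass 3: (no change)
  FIRST[S]={a,b}  FIRST[A]={b,c}  FIRST[B]={c}  FIRST[C]={a,b,c}

FIRST(C) = ["a", "b", "c"]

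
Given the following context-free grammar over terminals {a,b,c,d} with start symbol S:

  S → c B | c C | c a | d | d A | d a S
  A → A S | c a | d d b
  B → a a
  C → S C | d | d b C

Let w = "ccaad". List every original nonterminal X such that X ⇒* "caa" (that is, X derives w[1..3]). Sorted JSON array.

CNF form of G:
  S -> T0 B | T0 C | T0 T1 | T2 A | T2 X6 | d
  A -> A S | T0 T1 | T2 X4
  B -> T1 T1
  C -> S C | T2 X5 | d
  T0 -> c
  T1 -> a
  T2 -> d
  T3 -> b
  X4 -> T2 T3
  X5 -> T3 C
  X6 -> T1 S

CYK table (by increasing span), restricted to cells inside w[1..3]:
  T[1,1] 'c' = {T0}  orig:{}
  T[2,2] 'a' = {T1}  orig:{}
  T[3,3] 'a' = {T1}  orig:{}
  T[1,2] 'ca' = {A,S}
  T[2,3] 'aa' = {B}
  T[1,3] 'caa' = {S}

Original NTs in T[1,3] deriving "caa": ["S"]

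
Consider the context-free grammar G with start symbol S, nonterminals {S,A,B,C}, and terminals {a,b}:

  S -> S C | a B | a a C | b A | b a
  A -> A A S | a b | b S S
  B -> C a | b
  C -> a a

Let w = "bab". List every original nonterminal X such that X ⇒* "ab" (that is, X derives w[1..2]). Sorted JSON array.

CNF form of G:
  S -> S C | T0 B | T0 X4 | T1 A | T1 T0
  A -> A X2 | T0 T1 | T1 X3
  B -> C T0 | b
  C -> T0 T0
  T0 -> a
  T1 -> b
  X2 -> A S
  X3 -> S S
  X4 -> T0 C

Fill CYK table bottom-up, restricted to cells inside w[1..2]:
  cell(1,1) a: {T0}  orig:{}
  cell(2,2) b: {B,T1}  orig:{B}
  cell(1,2) ab: {A,S}

Original NTs in T[1,2] deriving "ab": ["A", "S"]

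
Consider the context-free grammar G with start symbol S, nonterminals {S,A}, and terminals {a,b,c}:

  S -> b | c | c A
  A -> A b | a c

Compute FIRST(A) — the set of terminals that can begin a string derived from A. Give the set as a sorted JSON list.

Compute FIRST by fixpoint:
iter 1:
  A via A→a c: +{a}
  S via S→b: +{b}
  S via S→c: +{c}
  S: {b,c}  A: {a}
iter 2: done
  S: {b,c}  A: {a}

FIRST(A) = ["a"]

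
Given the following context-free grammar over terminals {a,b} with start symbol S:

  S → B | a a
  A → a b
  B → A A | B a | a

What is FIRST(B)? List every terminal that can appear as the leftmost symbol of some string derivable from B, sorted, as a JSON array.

Compute FIRST by fixpoint:
iter 1:
  A via A→a b: +{a}
  B via B→A A: +{a}
  S via S→B: +{a}
  FIRST[S]={a}  FIRST[A]={a}  FIRST[B]={a}
iter 2: (no change)
  FIRST[S]={a}  FIRST[A]={a}  FIRST[B]={a}

FIRST(B) = ["a"]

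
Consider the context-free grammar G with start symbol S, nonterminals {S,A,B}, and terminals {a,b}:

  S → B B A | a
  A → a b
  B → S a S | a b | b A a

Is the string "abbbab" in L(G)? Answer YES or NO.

Convert to CNF:
  S -> B X4 | a
  A -> T0 T1
  B -> S X2 | T0 T1 | T1 X3
  T0 -> a
  T1 -> b
  X2 -> T0 S
  X3 -> A T0
  X4 -> B A

Fill CYK table bottom-up:
  T[0,0] 'a' = {S,T0}  orig:{S}
  T[1,1] 'b' = {T1}  orig:{}
  T[2,2] 'b' = {T1}  orig:{}
  T[3,3] 'b' = {T1}  orig:{}
  T[4,4] 'a' = {S,T0}  orig:{S}
  T[5,5] 'b' = {T1}  orig:{}
  T[0,1] 'ab' = {A,B}
  T[1,2] 'bb' = ∅
  T[2,3] 'bb' = ∅
  T[3,4] 'ba' = ∅
  T[4,5] 'ab' = {A,B}
  T[0,2] 'abb' = ∅
  T[1,3] 'bbb' = ∅
  T[2,4] 'bba' = ∅
  T[3,5] 'bab' = ∅
  T[0,3] 'abbb' = ∅
  T[1,4] 'bbba' = ∅
  T[2,5] 'bbab' = ∅
  T[0,4] 'abbba' = ∅
  T[1,5] 'bbbab' = ∅
  T[0,5] 'abbbab' = ∅

S ∉ T[0,5] ⇒ NO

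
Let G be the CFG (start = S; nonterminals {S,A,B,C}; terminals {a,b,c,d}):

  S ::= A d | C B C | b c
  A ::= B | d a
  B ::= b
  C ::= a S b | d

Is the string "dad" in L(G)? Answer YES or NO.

Convert to CNF:
  S -> A T0 | C X5 | T2 T3
  A -> T0 T1 | b
  B -> b
  C -> T1 X4 | d
  T0 -> d
  T1 -> a
  T2 -> b
  T3 -> c
  X4 -> S T2
  X5 -> B C

CYK table (by increasing span):
  T[0,0] 'd' = {C,T0}  orig:{C}
  T[1,1] 'a' = {T1}  orig:{}
  T[2,2] 'd' = {C,T0}  orig:{C}
  T[0,1] 'da' = {A}
  T[1,2] 'ad' = ∅
  T[0,2] 'dad' = {S}

S ∈ T[0,2] ⇒ YES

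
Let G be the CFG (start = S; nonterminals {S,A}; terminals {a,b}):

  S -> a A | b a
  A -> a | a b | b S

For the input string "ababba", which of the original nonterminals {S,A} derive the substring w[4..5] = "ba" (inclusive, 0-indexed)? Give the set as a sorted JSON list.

CNF form of G:
  S -> T0 A | T1 T0
  A -> T0 T1 | T1 S | a
  T0 -> a
  T1 -> b

Fill CYK table bottom-up, restricted to cells inside w[4..5]:
  cell(4,4) b: {T1}  orig:{}
  cell(5,5) a: {A,T0}  orig:{A}
  cell(4,5) ba: {S}

Original NTs in T[4,5] deriving "ba": ["S"]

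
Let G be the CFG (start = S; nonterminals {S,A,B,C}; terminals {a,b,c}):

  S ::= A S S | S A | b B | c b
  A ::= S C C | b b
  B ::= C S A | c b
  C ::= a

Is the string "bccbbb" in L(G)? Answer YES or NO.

CNF form of G:
  S -> A X4 | S A | T0 B | T1 T0
  A -> S X2 | T0 T0
  B -> C X3 | T1 T0
  C -> a
  T0 -> b
  T1 -> c
  X2 -> C C
  X3 -> S A
  X4 -> S S

CYK fill:
  cell(0,0) b: {T0}  orig:{}
  cell(1,1) c: {T1}  orig:{}
  cell(2,2) c: {T1}  orig:{}
  cell(3,3) b: {T0}  orig:{}
  cell(4,4) b: {T0}  orig:{}
  cell(5,5) b: {T0}  orig:{}
  cell(0,1) bc: ∅
  cell(1,2) cc: ∅
  cell(2,3) cb: {B,S}
  cell(3,4) bb: {A}
  cell(4,5) bb: {A}
  cell(0,2) bcc: ∅
  cell(1,3) ccb: ∅
  cell(2,4) cbb: ∅
  cell(3,5) bbb: ∅
  cell(0,3) bccb: ∅
  cell(1,4) ccbb: ∅
  cell(2,5) cbbb: {S,X3}  orig:{S}
  cell(0,4) bccbb: ∅
  cell(1,5) ccbbb: ∅
  cell(0,5) bccbbb: ∅

S ∉ T[0,5] ⇒ NO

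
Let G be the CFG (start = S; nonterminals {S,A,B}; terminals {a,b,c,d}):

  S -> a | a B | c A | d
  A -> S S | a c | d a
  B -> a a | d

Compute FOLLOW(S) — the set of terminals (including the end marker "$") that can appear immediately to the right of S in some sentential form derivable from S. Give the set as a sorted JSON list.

FIRST iteration:
pass 1:
  A via A→a c: +{a}
  A via A→d a: +{d}
  B via B→a a: +{a}
  B via B→d: +{d}
  S via S→a: +{a}
  S via S→c A: +{c}
  S via S→d: +{d}
  FIRST(S)={a,c,d}  FIRST(A)={a,d}  FIRST(B)={a,d}
pass 2:
  A via A→S S: +{c}
  FIRST(S)={a,c,d}  FIRST(A)={a,c,d}  FIRST(B)={a,d}
pass 3: done
  FIRST(S)={a,c,d}  FIRST(A)={a,c,d}  FIRST(B)={a,d}

FOLLOW iteration:
FOLLOW(S) := {$}
pass 1:
  A→S S: FOLLOW(S) ⊇ FIRST(S) = {a,c,d}; new: +{a,c,d}
  S→a B: FOLLOW(B) ⊇ FOLLOW(S) ⊇ {$,a,c,d}; new: +{$,a,c,d}
  S→c A: FOLLOW(A) ⊇ FOLLOW(S) ⊇ {$,a,c,d}; new: +{$,a,c,d}
  FOLLOW(S)={$,a,c,d}  FOLLOW(A)={$,a,c,d}  FOLLOW(B)={$,a,c,d}
pass 2: — fixpoint
  FOLLOW(S)={$,a,c,d}  FOLLOW(A)={$,a,c,d}  FOLLOW(B)={$,a,c,d}

FOLLOW(S) = ["$", "a", "c", "d"]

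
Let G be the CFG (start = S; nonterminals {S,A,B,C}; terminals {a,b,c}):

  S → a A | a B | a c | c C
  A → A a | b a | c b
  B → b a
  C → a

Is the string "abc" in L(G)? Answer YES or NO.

Convert to CNF:
  S -> T0 A | T0 B | T0 T2 | T2 C
  A -> A T0 | T1 T0 | T2 T1
  B -> T1 T0
  C -> a
  T0 -> a
  T1 -> b
  T2 -> c

Fill CYK table bottom-up:
  T[0,0] 'a' = {C,T0}  orig:{C}
  T[1,1] 'b' = {T1}  orig:{}
  T[2,2] 'c' = {T2}  orig:{}
  T[0,1] 'ab' = ∅
  T[1,2] 'bc' = ∅
  T[0,2] 'abc' = ∅

S ∉ T[0,2] ⇒ NO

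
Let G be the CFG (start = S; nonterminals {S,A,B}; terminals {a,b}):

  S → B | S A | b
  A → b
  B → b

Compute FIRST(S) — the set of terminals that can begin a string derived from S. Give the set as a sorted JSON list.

FIRST sets, iterate to fixpoint:
iter 1:
  A via A→b: +{b}
  B via B→b: +{b}
  S via S→B: +{b}
  FIRST[S]={b}  FIRST[A]={b}  FIRST[B]={b}
iter 2: (stable)
  FIRST[S]={b}  FIRST[A]={b}  FIRST[B]={b}

FIRST(S) = ["b"]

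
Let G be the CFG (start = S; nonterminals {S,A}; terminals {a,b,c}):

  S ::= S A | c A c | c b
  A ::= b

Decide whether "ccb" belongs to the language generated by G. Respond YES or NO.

CNF form of G:
  S -> S A | T0 T1 | T0 X2
  A -> b
  T0 -> c
  T1 -> b
  X2 -> A T0

CYK fill:
  T[0,0] 'c' = {T0}  orig:{}
  T[1,1] 'c' = {T0}  orig:{}
  T[2,2] 'b' = {A,T1}  orig:{A}
  T[0,1] 'cc' = ∅
  T[1,2] 'cb' = {S}
  T[0,2] 'ccb' = ∅

S ∉ T[0,2] ⇒ NO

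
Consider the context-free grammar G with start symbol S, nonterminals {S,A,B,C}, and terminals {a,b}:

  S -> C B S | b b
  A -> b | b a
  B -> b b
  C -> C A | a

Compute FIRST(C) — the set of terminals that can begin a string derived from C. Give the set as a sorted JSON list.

FIRST iteration:
pass 1:
  A via A→b: +{b}
  B via B→b b: +{b}
  C via C→a: +{a}
  S via S→C B S: +{a}
  S via S→b b: +{b}
  FIRST(S)={a,b}  FIRST(A)={b}  FIRST(B)={b}  FIRST(C)={a}
pass 2: — fixpoint
  FIRST(S)={a,b}  FIRST(A)={b}  FIRST(B)={b}  FIRST(C)={a}

FIRST(C) = ["a"]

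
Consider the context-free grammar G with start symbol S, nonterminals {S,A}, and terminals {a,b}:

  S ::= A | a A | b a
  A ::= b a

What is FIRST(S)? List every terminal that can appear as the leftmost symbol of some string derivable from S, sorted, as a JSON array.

FIRST sets, iterate to fixpoint:
pass 1:
  A via A→b a: +{b}
  S via S→A: +{b}
  S via S→a A: +{a}
  FIRST(S)={a,b}  FIRST(A)={b}
pass 2: — fixpoint
  FIRST(S)={a,b}  FIRST(A)={b}

FIRST(S) = ["a", "b"]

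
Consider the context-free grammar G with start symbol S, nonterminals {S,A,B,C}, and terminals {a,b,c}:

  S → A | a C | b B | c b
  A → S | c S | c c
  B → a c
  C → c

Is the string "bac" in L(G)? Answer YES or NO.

Convert to CNF:
  S -> T0 C | T1 B | T2 S | T2 T1 | T2 T2
  A -> T0 C | T1 B | T2 S | T2 T1 | T2 T2
  B -> T0 T2
  C -> c
  T0 -> a
  T1 -> b
  T2 -> c

Fill CYK table bottom-up:
  T[0,0] 'b' = {T1}  orig:{}
  T[1,1] 'a' = {T0}  orig:{}
  T[2,2] 'c' = {C,T2}  orig:{C}
  T[0,1] 'ba' = ∅
  T[1,2] 'ac' = {A,B,S}
  T[0,2] 'bac' = {A,S}

S ∈ T[0,2] ⇒ YES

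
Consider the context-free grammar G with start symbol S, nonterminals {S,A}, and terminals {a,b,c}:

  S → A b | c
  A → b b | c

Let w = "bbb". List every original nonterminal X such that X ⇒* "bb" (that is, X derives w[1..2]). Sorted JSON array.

CNF form of G:
  S -> A T0 | c
  A -> T0 T0 | c
  T0 -> b

CYK fill, restricted to cells inside w[1..2]:
  [1..1]={T0}  "b"  orig:{}
  [2..2]={T0}  "b"  orig:{}
  [1..2]={A}  "bb"

Original NTs in T[1,2] deriving "bb": ["A"]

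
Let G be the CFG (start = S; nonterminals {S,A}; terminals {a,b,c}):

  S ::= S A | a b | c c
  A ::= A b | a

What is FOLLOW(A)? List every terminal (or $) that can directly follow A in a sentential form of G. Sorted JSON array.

FIRST iteration:
[1]
  A via A→a: +{a}
  S via S→a b: +{a}
  S via S→c c: +{c}
  FIRST[S]={a,c}  FIRST[A]={a}
[2] — fixpoint
  FIRST[S]={a,c}  FIRST[A]={a}

Compute FOLLOW by fixpoint:
seed FOLLOW(S) with $
[1]
  A→A b: FOLLOW(A) ⊇ FIRST(b) = {b}; new: +{b}
  S→S A: FOLLOW(S) ⊇ FIRST(A) = {a}; new: +{a}
  S→S A: FOLLOW(A) ⊇ FOLLOW(S) ⊇ {$,a}; new: +{$,a}
  S: {$,a}  A: {$,a,b}
[2] (no change)
  S: {$,a}  A: {$,a,b}

FOLLOW(A) = ["$", "a", "b"]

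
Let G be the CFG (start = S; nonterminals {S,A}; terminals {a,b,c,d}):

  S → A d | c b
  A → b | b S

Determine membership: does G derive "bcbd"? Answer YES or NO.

CNF form of G:
  S -> A T1 | T2 T0
  A -> T0 S | b
  T0 -> b
  T1 -> d
  T2 -> c

CYK fill:
  cell(0,0) b: {A,T0}  orig:{A}
  cell(1,1) c: {T2}  orig:{}
  cell(2,2) b: {A,T0}  orig:{A}
  cell(3,3) d: {T1}  orig:{}
  cell(0,1) bc: ∅
  cell(1,2) cb: {S}
  cell(2,3) bd: {S}
  cell(0,2) bcb: {A}
  cell(1,3) cbd: ∅
  cell(0,3) bcbd: {S}

S ∈ T[0,3] ⇒ YES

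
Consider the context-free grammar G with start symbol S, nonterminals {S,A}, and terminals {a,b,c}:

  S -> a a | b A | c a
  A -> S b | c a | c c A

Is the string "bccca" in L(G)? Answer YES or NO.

Convert to CNF:
  S -> T0 A | T1 T2 | T2 T2
  A -> S T0 | T1 T2 | T1 X3
  T0 -> b
  T1 -> c
  T2 -> a
  X3 -> T1 A

CYK fill:
  cell(0,0) b: {T0}  orig:{}
  cell(1,1) c: {T1}  orig:{}
  cell(2,2) c: {T1}  orig:{}
  cell(3,3) c: {T1}  orig:{}
  cell(4,4) a: {T2}  orig:{}
  cell(0,1) bc: ∅
  cell(1,2) cc: ∅
  cell(2,3) cc: ∅
  cell(3,4) ca: {A,S}
  cell(0,2) bcc: ∅
  cell(1,3) ccc: ∅
  cell(2,4) cca: {X3}  orig:{}
  cell(0,3) bccc: ∅
  cell(1,4) ccca: {A}
  cell(0,4) bccca: {S}

S ∈ T[0,4] ⇒ YES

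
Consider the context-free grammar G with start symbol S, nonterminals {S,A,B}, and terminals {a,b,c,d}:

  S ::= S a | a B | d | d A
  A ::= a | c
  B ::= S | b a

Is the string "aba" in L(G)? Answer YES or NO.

CNF form of G:
  S -> S T0 | T0 B | T2 A | d
  A -> a | c
  B -> S T0 | T0 B | T1 T0 | T2 A | d
  T0 -> a
  T1 -> b
  T2 -> d

CYK table (by increasing span):
  cell(0,0) a: {A,T0}  orig:{A}
  cell(1,1) b: {T1}  orig:{}
  cell(2,2) a: {A,T0}  orig:{A}
  cell(0,1) ab: ∅
  cell(1,2) ba: {B}
  cell(0,2) aba: {B,S}

S ∈ T[0,2] ⇒ YES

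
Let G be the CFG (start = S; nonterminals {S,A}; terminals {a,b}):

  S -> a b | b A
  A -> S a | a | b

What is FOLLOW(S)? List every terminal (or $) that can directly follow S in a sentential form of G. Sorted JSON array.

Compute FIRST by fixpoint:
[1]
  A via A→a: +{a}
  A via A→b: +{b}
  S via S→a b: +{a}
  S via S→b A: +{b}
  S: {a,b}  A: {a,b}
[2] (no change)
  S: {a,b}  A: {a,b}

FOLLOW iteration:
FOLLOW(S) := {$}
iter 1:
  A→S a: FOLLOW(S) ⊇ FIRST(a) = {a}; new: +{a}
  S→b A: FOLLOW(A) ⊇ FOLLOW(S) ⊇ {$,a}; new: +{$,a}
  S: {$,a}  A: {$,a}
iter 2: done
  S: {$,a}  A: {$,a}

FOLLOW(S) = ["$", "a"]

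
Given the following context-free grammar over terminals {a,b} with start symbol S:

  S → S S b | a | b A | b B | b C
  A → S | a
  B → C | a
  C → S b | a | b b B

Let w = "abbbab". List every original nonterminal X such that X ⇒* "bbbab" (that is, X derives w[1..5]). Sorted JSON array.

Convert to CNF:
  S -> S X4 | T0 A | T0 B | T0 C | a
  A -> S X1 | T0 A | T0 B | T0 C | a
  B -> S T0 | T0 X2 | a
  C -> S T0 | T0 X3 | a
  T0 -> b
  X1 -> S T0
  X2 -> T0 B
  X3 -> T0 B
  X4 -> S T0

Fill CYK table bottom-up (cells [i..j] with 1 ≤ i ≤ j ≤ 5 only):
  cell(1,1) b: {T0}  orig:{}
  cell(2,2) b: {T0}  orig:{}
  cell(3,3) b: {T0}  orig:{}
  cell(4,4) a: {A,B,C,S}
  cell(5,5) b: {T0}  orig:{}
  cell(1,2) bb: ∅
  cell(2,3) bb: ∅
  cell(3,4) ba: {A,S,X2,X3}  orig:{A,S}
  cell(4,5) ab: {B,C,X1,X4}  orig:{B,C}
  cell(1,3) bbb: ∅
  cell(2,4) bba: {A,B,C,S}
  cell(3,5) bab: {A,B,C,S,X1,X2,X3,X4}  orig:{A,B,C,S}
  cell(1,4) bbba: {A,S,X2,X3}  orig:{A,S}
  cell(2,5) bbab: {A,B,C,S,X1,X2,X3,X4}  orig:{A,B,C,S}
  cell(1,5) bbbab: {A,B,C,S,X1,X2,X3,X4}  orig:{A,B,C,S}

Original NTs in T[1,5] deriving "bbbab": ["A", "B", "C", "S"]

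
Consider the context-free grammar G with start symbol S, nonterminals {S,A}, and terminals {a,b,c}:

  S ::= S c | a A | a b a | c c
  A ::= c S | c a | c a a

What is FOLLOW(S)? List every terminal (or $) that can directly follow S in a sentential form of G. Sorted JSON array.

FIRST sets, iterate to fixpoint:
[1]
  A via A→c S: +{c}
  S via S→a A: +{a}
  S via S→c c: +{c}
  S: {a,c}  A: {c}
[2] (stable)
  S: {a,c}  A: {c}

FOLLOW sets:
FOLLOW(S) := {$}
pass 1:
  S→S c: FOLLOW(S) ⊇ FIRST(c) = {c}; new: +{c}
  S→a A: FOLLOW(A) ⊇ FOLLOW(S) ⊇ {$,c}; new: +{$,c}
  FOLLOW[S]={$,c}  FOLLOW[A]={$,c}
pass 2: — fixpoint
  FOLLOW[S]={$,c}  FOLLOW[A]={$,c}

FOLLOW(S) = ["$", "c"]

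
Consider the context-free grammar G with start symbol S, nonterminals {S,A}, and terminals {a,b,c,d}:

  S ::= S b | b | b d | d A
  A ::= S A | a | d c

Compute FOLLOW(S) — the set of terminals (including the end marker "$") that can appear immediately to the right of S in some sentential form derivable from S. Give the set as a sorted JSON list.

FIRST iteration:
round 1:
  A via A→a: +{a}
  A via A→d c: +{d}
  S via S→b: +{b}
  S via S→d A: +{d}
  FIRST(S)={b,d}  FIRST(A)={a,d}
round 2:
  A via A→S A: +{b}
  FIRST(S)={b,d}  FIRST(A)={a,b,d}
round 3: done
  FIRST(S)={b,d}  FIRST(A)={a,b,d}

FOLLOW iteration:
initialize: $ ∈ FOLLOW(S)
pass 1:
  A→S A: FOLLOW(S) ⊇ FIRST(A) = {a,b,d}; new: +{a,b,d}
  S→d A: FOLLOW(A) ⊇ FOLLOW(S) ⊇ {$,a,b,d}; new: +{$,a,b,d}
  S: {$,a,b,d}  A: {$,a,b,d}
pass 2: (no change)
  S: {$,a,b,d}  A: {$,a,b,d}

FOLLOW(S) = ["$", "a", "b", "d"]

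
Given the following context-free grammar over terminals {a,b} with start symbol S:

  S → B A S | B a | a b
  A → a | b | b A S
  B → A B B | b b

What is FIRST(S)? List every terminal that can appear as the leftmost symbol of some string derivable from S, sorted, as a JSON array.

Compute FIRST by fixpoint:
round 1:
  A via A→a: +{a}
  A via A→b: +{b}
  B via B→A B B: +{a,b}
  S via S→B A S: +{a,b}
  S: {a,b}  A: {a,b}  B: {a,b}
round 2: — fixpoint
  S: {a,b}  A: {a,b}  B: {a,b}

FIRST(S) = ["a", "b"]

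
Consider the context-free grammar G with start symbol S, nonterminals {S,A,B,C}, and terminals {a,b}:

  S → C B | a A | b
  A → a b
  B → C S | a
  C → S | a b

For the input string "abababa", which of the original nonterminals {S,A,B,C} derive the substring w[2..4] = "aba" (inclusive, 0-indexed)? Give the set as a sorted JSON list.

Convert to CNF:
  S -> C B | T0 A | b
  A -> T0 T1
  B -> C S | a
  C -> C B | T0 A | T0 T1 | b
  T0 -> a
  T1 -> b

CYK fill (cells [i..j] with 2 ≤ i ≤ j ≤ 4 only):
  cell(2,2) a: {B,T0}  orig:{B}
  cell(3,3) b: {C,S,T1}  orig:{C,S}
  cell(4,4) a: {B,T0}  orig:{B}
  cell(2,3) ab: {A,C}
  cell(3,4) ba: {C,S}
  cell(2,4) aba: {C,S}

Original NTs in T[2,4] deriving "aba": ["C", "S"]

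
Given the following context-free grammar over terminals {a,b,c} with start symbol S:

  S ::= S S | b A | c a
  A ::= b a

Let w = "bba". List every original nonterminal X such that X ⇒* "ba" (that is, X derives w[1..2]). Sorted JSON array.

CNF form of G:
  S -> S S | T0 A | T2 T1
  A -> T0 T1
  T0 -> b
  T1 -> a
  T2 -> c

Fill CYK table bottom-up (cells [i..j] with 1 ≤ i ≤ j ≤ 2 only):
  T[1,1] 'b' = {T0}  orig:{}
  T[2,2] 'a' = {T1}  orig:{}
  T[1,2] 'ba' = {A}

Original NTs in T[1,2] deriving "ba": ["A"]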